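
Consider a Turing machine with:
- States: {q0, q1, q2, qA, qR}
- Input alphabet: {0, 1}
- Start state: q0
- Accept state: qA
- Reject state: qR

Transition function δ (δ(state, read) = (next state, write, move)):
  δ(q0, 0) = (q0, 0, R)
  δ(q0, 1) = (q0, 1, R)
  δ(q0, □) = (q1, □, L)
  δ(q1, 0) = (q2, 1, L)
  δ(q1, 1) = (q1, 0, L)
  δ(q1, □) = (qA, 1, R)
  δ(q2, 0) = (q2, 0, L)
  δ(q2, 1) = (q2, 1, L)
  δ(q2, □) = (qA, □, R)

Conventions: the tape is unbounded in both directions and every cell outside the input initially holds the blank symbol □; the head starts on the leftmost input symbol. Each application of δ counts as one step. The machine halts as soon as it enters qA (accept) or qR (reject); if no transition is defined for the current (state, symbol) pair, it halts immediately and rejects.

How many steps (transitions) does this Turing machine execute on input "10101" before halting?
Step 0: [q0]10101 (head at position 0)
Step 1: δ(q0, 1) = (q0, 1, R)  ⊢  1[q0]0101 (head at position 1)
Step 2: δ(q0, 0) = (q0, 0, R)  ⊢  10[q0]101 (head at position 2)
Step 3: δ(q0, 1) = (q0, 1, R)  ⊢  101[q0]01 (head at position 3)
Step 4: δ(q0, 0) = (q0, 0, R)  ⊢  1010[q0]1 (head at position 4)
Step 5: δ(q0, 1) = (q0, 1, R)  ⊢  10101[q0]□ (head at position 5)
Step 6: δ(q0, □) = (q1, □, L)  ⊢  1010[q1]1□ (head at position 4)
Step 7: δ(q1, 1) = (q1, 0, L)  ⊢  101[q1]00□ (head at position 3)
Step 8: δ(q1, 0) = (q2, 1, L)  ⊢  10[q2]110□ (head at position 2)
Step 9: δ(q2, 1) = (q2, 1, L)  ⊢  1[q2]0110□ (head at position 1)
Step 10: δ(q2, 0) = (q2, 0, L)  ⊢  [q2]10110□ (head at position 0)
Step 11: δ(q2, 1) = (q2, 1, L)  ⊢  [q2]□10110□ (head at position -1)
Step 12: δ(q2, □) = (qA, □, R)  ⊢  □[qA]10110□ (head at position 0)
The machine is in qA, so it halts and accepts.
Number of transitions executed: 12.

Final answer: 12 steps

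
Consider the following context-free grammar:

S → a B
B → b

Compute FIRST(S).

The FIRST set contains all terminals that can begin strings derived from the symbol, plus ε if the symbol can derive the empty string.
S has the single production S → a B, whose right-hand side begins with the terminal a. So FIRST(S) = {a}.

Final answer: {a}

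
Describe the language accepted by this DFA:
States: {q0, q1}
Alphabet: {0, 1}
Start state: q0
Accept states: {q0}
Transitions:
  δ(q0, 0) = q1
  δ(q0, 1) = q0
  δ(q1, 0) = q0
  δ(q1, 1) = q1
Analyzing the DFA structure:
Start state: q0
Accept states: {q0}
Interpreting what each state remembers (checking against the transitions):
  q0: an even number of 0s has been read so far
  q1: an odd number of 0s has been read so far
  δ(q0, 0): in q0 (an even number of 0s has been read so far), after reading 0 we have: an odd number of 0s has been read so far → q1
  δ(q0, 1): in q0 (an even number of 0s has been read so far), after reading 1 we have: an even number of 0s has been read so far → q0
  δ(q1, 0): in q1 (an odd number of 0s has been read so far), after reading 0 we have: an even number of 0s has been read so far → q0
  δ(q1, 1): in q1 (an odd number of 0s has been read so far), after reading 1 we have: an odd number of 0s has been read so far → q1
A string is accepted iff it ends in {q0}, i.e. an even number of 0s has been read so far.
Language: All binary strings with an even number of 0s

Final answer: All binary strings with an even number of 0s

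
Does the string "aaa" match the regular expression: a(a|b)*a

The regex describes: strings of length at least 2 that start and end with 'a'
Yes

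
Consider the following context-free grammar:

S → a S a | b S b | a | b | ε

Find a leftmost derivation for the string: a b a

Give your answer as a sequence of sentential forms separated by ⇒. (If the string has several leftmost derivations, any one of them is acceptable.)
Start with S.
Step 1: the leftmost non-terminal is S; apply S → a S a:  a S a
Step 2: the leftmost non-terminal is S; apply S → b:  a b a

Final answer: S ⇒ a S a ⇒ a b a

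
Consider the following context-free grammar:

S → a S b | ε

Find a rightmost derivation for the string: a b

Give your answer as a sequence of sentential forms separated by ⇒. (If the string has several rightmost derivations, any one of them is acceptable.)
Start with S.
Step 1: the rightmost non-terminal is S; apply S → a S b:  a S b
Step 2: the rightmost non-terminal is S; apply S → ε:  a b

Final answer: S ⇒ a S b ⇒ a b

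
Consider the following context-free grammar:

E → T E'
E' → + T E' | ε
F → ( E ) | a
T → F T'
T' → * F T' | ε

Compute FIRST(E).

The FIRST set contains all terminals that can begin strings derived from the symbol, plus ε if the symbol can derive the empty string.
FIRST(F): F → ( E ) contributes '(' and F → a contributes 'a', so FIRST(F) = {(, a}. F is not nullable.
FIRST(T): T → F T' begins with F, and F is not nullable, so FIRST(T) = FIRST(F) = {(, a}.
FIRST(E): E → T E' begins with T, and T is not nullable, so FIRST(E) = FIRST(T) = {(, a}.

Final answer: {(, a}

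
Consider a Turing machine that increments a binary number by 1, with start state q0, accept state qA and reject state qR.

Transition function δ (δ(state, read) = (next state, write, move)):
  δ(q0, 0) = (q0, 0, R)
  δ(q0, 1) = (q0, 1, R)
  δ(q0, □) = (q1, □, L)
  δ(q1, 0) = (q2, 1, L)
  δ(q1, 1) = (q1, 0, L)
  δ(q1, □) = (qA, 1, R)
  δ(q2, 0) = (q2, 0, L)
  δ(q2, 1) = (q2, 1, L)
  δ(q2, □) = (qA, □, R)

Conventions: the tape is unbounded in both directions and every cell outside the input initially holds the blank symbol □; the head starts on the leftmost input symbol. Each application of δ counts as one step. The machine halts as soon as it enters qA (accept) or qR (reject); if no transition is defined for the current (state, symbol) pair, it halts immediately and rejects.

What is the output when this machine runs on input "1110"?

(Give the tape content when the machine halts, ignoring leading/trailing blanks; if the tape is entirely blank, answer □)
Step 0: [q0]1110 (head at position 0)
Step 1: δ(q0, 1) = (q0, 1, R)  ⊢  1[q0]110 (head at position 1)
Step 2: δ(q0, 1) = (q0, 1, R)  ⊢  11[q0]10 (head at position 2)
Step 3: δ(q0, 1) = (q0, 1, R)  ⊢  111[q0]0 (head at position 3)
Step 4: δ(q0, 0) = (q0, 0, R)  ⊢  1110[q0]□ (head at position 4)
Step 5: δ(q0, □) = (q1, □, L)  ⊢  111[q1]0□ (head at position 3)
Step 6: δ(q1, 0) = (q2, 1, L)  ⊢  11[q2]11□ (head at position 2)
Step 7: δ(q2, 1) = (q2, 1, L)  ⊢  1[q2]111□ (head at position 1)
Step 8: δ(q2, 1) = (q2, 1, L)  ⊢  [q2]1111□ (head at position 0)
Step 9: δ(q2, 1) = (q2, 1, L)  ⊢  [q2]□1111□ (head at position -1)
Step 10: δ(q2, □) = (qA, □, R)  ⊢  □[qA]1111□ (head at position 0)
The machine is in qA, so it halts and accepts.
Tape content when halted (ignoring surrounding blanks): 1111

Final answer: Output: 1111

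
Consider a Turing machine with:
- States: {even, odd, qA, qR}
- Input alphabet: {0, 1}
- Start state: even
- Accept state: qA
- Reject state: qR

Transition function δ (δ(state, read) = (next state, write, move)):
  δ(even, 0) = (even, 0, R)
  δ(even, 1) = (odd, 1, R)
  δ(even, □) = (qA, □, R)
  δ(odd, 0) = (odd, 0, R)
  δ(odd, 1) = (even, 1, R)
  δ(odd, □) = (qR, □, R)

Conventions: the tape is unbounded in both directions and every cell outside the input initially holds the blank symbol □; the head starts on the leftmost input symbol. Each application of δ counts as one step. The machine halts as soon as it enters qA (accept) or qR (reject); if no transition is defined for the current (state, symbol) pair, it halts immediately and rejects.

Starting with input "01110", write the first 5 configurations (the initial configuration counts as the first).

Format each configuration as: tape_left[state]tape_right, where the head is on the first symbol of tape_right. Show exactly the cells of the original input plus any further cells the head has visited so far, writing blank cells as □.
Step 0: [even]01110 (head at position 0)
Step 1: δ(even, 0) = (even, 0, R)  ⊢  0[even]1110 (head at position 1)
Step 2: δ(even, 1) = (odd, 1, R)  ⊢  01[odd]110 (head at position 2)
Step 3: δ(odd, 1) = (even, 1, R)  ⊢  011[even]10 (head at position 3)
Step 4: δ(even, 1) = (odd, 1, R)  ⊢  0111[odd]0 (head at position 4)

Final answer: [even]01110 ⊢ 0[even]1110 ⊢ 01[odd]110 ⊢ 011[even]10 ⊢ 0111[odd]0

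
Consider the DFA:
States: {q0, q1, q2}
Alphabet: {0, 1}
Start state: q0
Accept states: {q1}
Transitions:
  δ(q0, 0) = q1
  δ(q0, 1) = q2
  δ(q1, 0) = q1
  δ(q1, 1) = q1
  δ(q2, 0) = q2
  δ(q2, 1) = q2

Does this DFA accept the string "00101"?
Processing string "00101":
  q0 --0--> q1
  q1 --0--> q1
  q1 --1--> q1
  q1 --0--> q1
  q1 --1--> q1
Final state: q1
Accept states: {q1}
q1 is an accept state, so the string is accepted.

Final answer: Yes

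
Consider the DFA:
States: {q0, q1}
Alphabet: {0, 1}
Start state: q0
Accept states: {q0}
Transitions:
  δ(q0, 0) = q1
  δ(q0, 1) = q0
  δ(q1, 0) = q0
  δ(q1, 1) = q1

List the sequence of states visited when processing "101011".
Starting at q0
Read '1': q0 -> q0
Read '0': q0 -> q1
Read '1': q1 -> q1
Read '0': q1 -> q0
Read '1': q0 -> q0
Read '1': q0 -> q0

Final answer: q0 -> q0 -> q1 -> q1 -> q0 -> q0 -> q0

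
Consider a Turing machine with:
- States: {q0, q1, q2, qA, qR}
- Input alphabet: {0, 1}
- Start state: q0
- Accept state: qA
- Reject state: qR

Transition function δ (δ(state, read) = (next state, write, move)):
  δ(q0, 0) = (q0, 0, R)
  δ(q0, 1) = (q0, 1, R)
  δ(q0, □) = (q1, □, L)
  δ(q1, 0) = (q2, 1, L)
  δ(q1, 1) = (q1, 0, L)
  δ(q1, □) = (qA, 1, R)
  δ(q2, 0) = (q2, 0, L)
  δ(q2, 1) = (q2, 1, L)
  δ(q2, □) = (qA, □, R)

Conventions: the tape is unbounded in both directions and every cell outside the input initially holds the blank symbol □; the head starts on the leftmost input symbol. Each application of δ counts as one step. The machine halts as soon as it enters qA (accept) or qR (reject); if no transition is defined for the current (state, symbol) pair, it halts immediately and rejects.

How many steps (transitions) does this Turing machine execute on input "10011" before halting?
Step 0: [q0]10011 (head at position 0)
Step 1: δ(q0, 1) = (q0, 1, R)  ⊢  1[q0]0011 (head at position 1)
Step 2: δ(q0, 0) = (q0, 0, R)  ⊢  10[q0]011 (head at position 2)
Step 3: δ(q0, 0) = (q0, 0, R)  ⊢  100[q0]11 (head at position 3)
Step 4: δ(q0, 1) = (q0, 1, R)  ⊢  1001[q0]1 (head at position 4)
Step 5: δ(q0, 1) = (q0, 1, R)  ⊢  10011[q0]□ (head at position 5)
Step 6: δ(q0, □) = (q1, □, L)  ⊢  1001[q1]1□ (head at position 4)
Step 7: δ(q1, 1) = (q1, 0, L)  ⊢  100[q1]10□ (head at position 3)
Step 8: δ(q1, 1) = (q1, 0, L)  ⊢  10[q1]000□ (head at position 2)
Step 9: δ(q1, 0) = (q2, 1, L)  ⊢  1[q2]0100□ (head at position 1)
Step 10: δ(q2, 0) = (q2, 0, L)  ⊢  [q2]10100□ (head at position 0)
Step 11: δ(q2, 1) = (q2, 1, L)  ⊢  [q2]□10100□ (head at position -1)
Step 12: δ(q2, □) = (qA, □, R)  ⊢  □[qA]10100□ (head at position 0)
The machine is in qA, so it halts and accepts.
Number of transitions executed: 12.

Final answer: 12 steps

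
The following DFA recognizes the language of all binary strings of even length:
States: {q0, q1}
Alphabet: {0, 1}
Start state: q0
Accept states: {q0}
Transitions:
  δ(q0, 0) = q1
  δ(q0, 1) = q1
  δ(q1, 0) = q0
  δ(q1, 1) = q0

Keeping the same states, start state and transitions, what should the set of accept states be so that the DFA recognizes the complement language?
The DFA is complete (every state has a transition on every symbol), so the complement
is recognized by the same DFA with accepting and non-accepting states swapped.
Original accept states: {q0}
Complement accept states = All states - Original accept states
= {q0, q1} - {q0}
= {q1}
Complement language: strings of ODD length

Final answer: {q1}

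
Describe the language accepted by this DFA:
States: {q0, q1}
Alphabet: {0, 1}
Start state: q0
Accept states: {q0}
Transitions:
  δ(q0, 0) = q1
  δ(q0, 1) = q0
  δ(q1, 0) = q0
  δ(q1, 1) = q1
Analyzing the DFA structure:
Start state: q0
Accept states: {q0}
Interpreting what each state remembers (checking against the transitions):
  q0: an even number of 0s has been read so far
  q1: an odd number of 0s has been read so far
  δ(q0, 0): in q0 (an even number of 0s has been read so far), after reading 0 we have: an odd number of 0s has been read so far → q1
  δ(q0, 1): in q0 (an even number of 0s has been read so far), after reading 1 we have: an even number of 0s has been read so far → q0
  δ(q1, 0): in q1 (an odd number of 0s has been read so far), after reading 0 we have: an even number of 0s has been read so far → q0
  δ(q1, 1): in q1 (an odd number of 0s has been read so far), after reading 1 we have: an odd number of 0s has been read so far → q1
A string is accepted iff it ends in {q0}, i.e. an even number of 0s has been read so far.
Language: All binary strings with an even number of 0s

Final answer: All binary strings with an even number of 0s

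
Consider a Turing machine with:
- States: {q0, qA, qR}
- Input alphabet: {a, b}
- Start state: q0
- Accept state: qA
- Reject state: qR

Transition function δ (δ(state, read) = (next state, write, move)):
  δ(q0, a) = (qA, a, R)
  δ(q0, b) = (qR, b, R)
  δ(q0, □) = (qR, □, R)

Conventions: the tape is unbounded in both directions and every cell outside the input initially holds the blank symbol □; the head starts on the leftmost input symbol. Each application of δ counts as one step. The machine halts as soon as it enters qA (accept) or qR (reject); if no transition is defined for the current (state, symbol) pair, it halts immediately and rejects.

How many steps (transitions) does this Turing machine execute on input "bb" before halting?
Step 0: [q0]bb (head at position 0)
Step 1: δ(q0, b) = (qR, b, R)  ⊢  b[qR]b (head at position 1)
The machine is in qR, so it halts and rejects.
Number of transitions executed: 1.

Final answer: 1 steps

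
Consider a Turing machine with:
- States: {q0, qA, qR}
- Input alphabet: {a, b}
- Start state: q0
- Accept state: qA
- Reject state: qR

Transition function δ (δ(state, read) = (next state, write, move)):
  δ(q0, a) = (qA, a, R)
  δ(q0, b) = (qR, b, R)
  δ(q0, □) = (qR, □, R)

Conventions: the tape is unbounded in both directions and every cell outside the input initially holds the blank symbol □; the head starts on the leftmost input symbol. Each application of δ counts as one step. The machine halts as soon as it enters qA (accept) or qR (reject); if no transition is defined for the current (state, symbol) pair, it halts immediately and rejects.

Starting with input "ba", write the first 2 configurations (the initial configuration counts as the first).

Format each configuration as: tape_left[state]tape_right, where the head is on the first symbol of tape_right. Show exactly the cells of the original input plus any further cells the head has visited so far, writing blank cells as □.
Step 0: [q0]ba (head at position 0)
Step 1: δ(q0, b) = (qR, b, R)  ⊢  b[qR]a (head at position 1)

Final answer: [q0]ba ⊢ b[qR]a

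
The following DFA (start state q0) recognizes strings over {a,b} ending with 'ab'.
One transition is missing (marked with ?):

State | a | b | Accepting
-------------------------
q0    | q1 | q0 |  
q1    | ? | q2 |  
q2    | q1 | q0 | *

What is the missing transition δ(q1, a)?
q1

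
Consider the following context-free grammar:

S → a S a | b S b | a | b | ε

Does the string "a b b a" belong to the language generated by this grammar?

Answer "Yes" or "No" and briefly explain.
A derivation exists: S ⇒ a S a ⇒ a b S b a ⇒ a b b a (using S → a S a, S → b S b, then S → ε).

Final answer: Yes - a valid derivation exists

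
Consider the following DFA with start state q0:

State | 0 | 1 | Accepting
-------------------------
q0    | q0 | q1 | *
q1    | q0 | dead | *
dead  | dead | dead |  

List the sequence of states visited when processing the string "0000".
q0 → q0 → q0 → q0 → q0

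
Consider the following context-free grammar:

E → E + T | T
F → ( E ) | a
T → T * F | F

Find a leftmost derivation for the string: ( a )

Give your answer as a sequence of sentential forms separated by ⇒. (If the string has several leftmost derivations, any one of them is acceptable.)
Start with E.
Step 1: the leftmost non-terminal is E; apply E → T:  T
Step 2: the leftmost non-terminal is T; apply T → F:  F
Step 3: the leftmost non-terminal is F; apply F → ( E ):  ( E )
Step 4: the leftmost non-terminal is E; apply E → T:  ( T )
Step 5: the leftmost non-terminal is T; apply T → F:  ( F )
Step 6: the leftmost non-terminal is F; apply F → a:  ( a )

Final answer: E ⇒ T ⇒ F ⇒ ( E ) ⇒ ( T ) ⇒ ( F ) ⇒ ( a )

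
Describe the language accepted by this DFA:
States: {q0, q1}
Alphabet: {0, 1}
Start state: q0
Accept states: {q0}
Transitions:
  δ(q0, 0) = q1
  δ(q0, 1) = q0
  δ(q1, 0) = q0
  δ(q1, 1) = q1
Analyzing the DFA structure:
Start state: q0
Accept states: {q0}
Interpreting what each state remembers (checking against the transitions):
  q0: an even number of 0s has been read so far
  q1: an odd number of 0s has been read so far
  δ(q0, 0): in q0 (an even number of 0s has been read so far), after reading 0 we have: an odd number of 0s has been read so far → q1
  δ(q0, 1): in q0 (an even number of 0s has been read so far), after reading 1 we have: an even number of 0s has been read so far → q0
  δ(q1, 0): in q1 (an odd number of 0s has been read so far), after reading 0 we have: an even number of 0s has been read so far → q0
  δ(q1, 1): in q1 (an odd number of 0s has been read so far), after reading 1 we have: an odd number of 0s has been read so far → q1
A string is accepted iff it ends in {q0}, i.e. an even number of 0s has been read so far.
Language: All binary strings with an even number of 0s

Final answer: All binary strings with an even number of 0s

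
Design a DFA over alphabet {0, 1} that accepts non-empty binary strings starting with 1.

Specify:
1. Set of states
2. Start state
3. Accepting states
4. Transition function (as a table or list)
One valid DFA (any DFA recognizing the same language is acceptable):
States: {q0, q1, q2}
Start: q0
Accepting: {q1}
Transitions (accepting states marked with *):
State | 0 | 1 | Accepting
-------------------------
q0    | q2 | q1 |  
q1    | q1 | q1 | *
q2    | q2 | q2 |  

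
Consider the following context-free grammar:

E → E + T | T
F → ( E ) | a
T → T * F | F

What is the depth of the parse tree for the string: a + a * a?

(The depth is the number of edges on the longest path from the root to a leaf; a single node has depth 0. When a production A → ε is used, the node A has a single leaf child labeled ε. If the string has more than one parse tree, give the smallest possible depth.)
The grammar is unambiguous; the parse tree of a + a * a is:
E → E + T at the root (depth 0).
  Left E (depth 1) → T (2) → F (3) → a (4).
  Right T (depth 1) → T * F; that T (2) → F (3) → a (4); F (2) → a (3).
The longest root-to-leaf paths have 4 edges.
Depth = 4.

Final answer: 4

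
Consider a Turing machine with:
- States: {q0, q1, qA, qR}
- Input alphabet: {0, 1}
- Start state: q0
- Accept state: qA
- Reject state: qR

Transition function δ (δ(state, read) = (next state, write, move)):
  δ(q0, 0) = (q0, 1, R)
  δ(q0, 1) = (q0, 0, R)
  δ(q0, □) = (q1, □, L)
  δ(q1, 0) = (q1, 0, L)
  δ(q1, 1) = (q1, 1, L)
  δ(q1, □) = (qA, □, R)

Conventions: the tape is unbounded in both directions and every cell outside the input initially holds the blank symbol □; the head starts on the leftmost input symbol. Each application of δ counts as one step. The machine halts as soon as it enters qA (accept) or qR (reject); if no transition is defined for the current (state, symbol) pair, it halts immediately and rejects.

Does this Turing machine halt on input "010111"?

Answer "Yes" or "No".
Step 0: [q0]010111 (head at position 0)
Step 1: δ(q0, 0) = (q0, 1, R)  ⊢  1[q0]10111 (head at position 1)
Step 2: δ(q0, 1) = (q0, 0, R)  ⊢  10[q0]0111 (head at position 2)
Step 3: δ(q0, 0) = (q0, 1, R)  ⊢  101[q0]111 (head at position 3)
Step 4: δ(q0, 1) = (q0, 0, R)  ⊢  1010[q0]11 (head at position 4)
Step 5: δ(q0, 1) = (q0, 0, R)  ⊢  10100[q0]1 (head at position 5)
Step 6: δ(q0, 1) = (q0, 0, R)  ⊢  101000[q0]□ (head at position 6)
Step 7: δ(q0, □) = (q1, □, L)  ⊢  10100[q1]0□ (head at position 5)
Step 8: δ(q1, 0) = (q1, 0, L)  ⊢  1010[q1]00□ (head at position 4)
Step 9: δ(q1, 0) = (q1, 0, L)  ⊢  101[q1]000□ (head at position 3)
Step 10: δ(q1, 0) = (q1, 0, L)  ⊢  10[q1]1000□ (head at position 2)
Step 11: δ(q1, 1) = (q1, 1, L)  ⊢  1[q1]01000□ (head at position 1)
Step 12: δ(q1, 0) = (q1, 0, L)  ⊢  [q1]101000□ (head at position 0)
Step 13: δ(q1, 1) = (q1, 1, L)  ⊢  [q1]□101000□ (head at position -1)
Step 14: δ(q1, □) = (qA, □, R)  ⊢  □[qA]101000□ (head at position 0)
The machine is in qA, so it halts and accepts.
It halts after 14 steps.

Final answer: Yes - halts after 14 steps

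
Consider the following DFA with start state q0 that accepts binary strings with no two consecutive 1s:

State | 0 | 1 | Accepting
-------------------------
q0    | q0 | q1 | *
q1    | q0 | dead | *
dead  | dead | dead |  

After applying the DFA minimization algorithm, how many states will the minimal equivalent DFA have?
All 3 states are reachable from q0, so none can be removed as unreachable.
Table-filling: first mark every (accepting, non-accepting) pair as distinguishable (accepting: {q0, q1}; non-accepting: {dead}).
Round 1: (q0, q1) on '1' go to q1 and dead, already distinguishable → mark.
Every pair of states is distinguishable, so the DFA is already minimal.
Equivalence classes: {q0}, {q1}, {dead} → 3 states.

Final answer: 3 states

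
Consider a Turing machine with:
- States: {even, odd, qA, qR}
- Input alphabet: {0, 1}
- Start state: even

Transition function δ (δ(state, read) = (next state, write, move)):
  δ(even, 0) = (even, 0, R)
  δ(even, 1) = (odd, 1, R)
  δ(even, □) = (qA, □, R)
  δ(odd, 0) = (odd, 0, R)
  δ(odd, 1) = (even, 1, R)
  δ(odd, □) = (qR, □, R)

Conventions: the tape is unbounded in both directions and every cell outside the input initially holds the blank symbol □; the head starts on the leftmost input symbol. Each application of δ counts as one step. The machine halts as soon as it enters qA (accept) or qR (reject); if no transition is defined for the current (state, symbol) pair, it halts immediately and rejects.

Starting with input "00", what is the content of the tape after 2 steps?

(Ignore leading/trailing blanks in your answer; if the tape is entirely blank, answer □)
Step 0: [even]00 (head at position 0)
Step 1: δ(even, 0) = (even, 0, R)  ⊢  0[even]0 (head at position 1)
Step 2: δ(even, 0) = (even, 0, R)  ⊢  00[even]□ (head at position 2)
Tape after 2 steps (ignoring surrounding blanks): 00

Final answer: Tape: 00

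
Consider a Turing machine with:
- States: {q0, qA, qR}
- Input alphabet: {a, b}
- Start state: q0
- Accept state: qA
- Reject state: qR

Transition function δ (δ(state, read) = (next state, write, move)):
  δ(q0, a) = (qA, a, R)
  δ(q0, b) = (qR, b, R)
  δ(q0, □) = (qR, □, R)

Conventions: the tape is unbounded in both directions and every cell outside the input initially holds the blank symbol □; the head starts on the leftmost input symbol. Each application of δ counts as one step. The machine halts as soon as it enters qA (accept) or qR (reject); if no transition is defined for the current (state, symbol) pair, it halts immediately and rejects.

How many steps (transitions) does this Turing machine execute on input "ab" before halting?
Step 0: [q0]ab (head at position 0)
Step 1: δ(q0, a) = (qA, a, R)  ⊢  a[qA]b (head at position 1)
The machine is in qA, so it halts and accepts.
Number of transitions executed: 1.

Final answer: 1 steps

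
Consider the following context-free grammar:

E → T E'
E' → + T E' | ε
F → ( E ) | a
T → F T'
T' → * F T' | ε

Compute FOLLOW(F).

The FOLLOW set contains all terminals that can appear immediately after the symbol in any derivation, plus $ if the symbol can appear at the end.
Useful FIRST sets: FIRST(E') = {+, ε}, FIRST(T') = {*, ε} (both E' and T' are nullable).
FOLLOW(E): E is the start symbol → $; E appears in F → ( E ) followed by ')' → FOLLOW(E) = {), $}.
FOLLOW(E'): E' appears at the right end of E → T E' and of E' → + T E', so FOLLOW(E') ⊇ FOLLOW(E) (the second occurrence adds nothing new). FOLLOW(E') = {), $}.
FOLLOW(T): in E → T E' and E' → + T E', T is followed by E': add FIRST(E') minus ε = {+}; since E' is nullable, also add FOLLOW(E) and FOLLOW(E') = {), $}. FOLLOW(T) = {+, ), $}.
FOLLOW(T'): T' appears at the right end of T → F T' and of T' → * F T', so FOLLOW(T') = FOLLOW(T) = {+, ), $}.
FOLLOW(F): in T → F T' and T' → * F T', F is followed by T': add FIRST(T') minus ε = {*}; since T' is nullable, also add FOLLOW(T) and FOLLOW(T') = {+, ), $}. FOLLOW(F) = {*, +, ), $}.

Final answer: {$, ), *, +}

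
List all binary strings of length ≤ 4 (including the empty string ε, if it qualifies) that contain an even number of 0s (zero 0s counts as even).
Checking every binary string of length 0 to 4:
  Length 0: accepted: ε | rejected: (none)
  Length 1: accepted: 1 | rejected: 0
  Length 2: accepted: 00, 11 | rejected: 01, 10
  Length 3: accepted: 001, 010, 100, 111 | rejected: 000, 011, 101, 110
  Length 4: accepted: 0000, 0011, 0101, 0110, 1001, 1010, 1100, 1111 | rejected: 0001, 0010, 0100, 0111, 1000, 1011, 1101, 1110
Total: 16 string(s).

Final answer: ε, 1, 00, 11, 001, 010, 100, 111, 0000, 0011, 0101, 0110, 1001, 1010, 1100, 1111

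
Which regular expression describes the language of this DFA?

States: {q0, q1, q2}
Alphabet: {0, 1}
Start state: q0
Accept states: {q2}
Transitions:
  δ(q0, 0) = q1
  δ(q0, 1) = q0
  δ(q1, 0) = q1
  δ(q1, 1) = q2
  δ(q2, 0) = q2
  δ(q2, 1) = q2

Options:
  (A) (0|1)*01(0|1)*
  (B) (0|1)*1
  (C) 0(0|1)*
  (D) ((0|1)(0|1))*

Testing sample strings against the DFA:
  '10111' -> accepted
  '1101' -> accepted
  '00100' -> accepted
  '01000' -> accepted
Checking each option for a counterexample:
  (A) (0|1)*01(0|1)*: agrees with the DFA on all strings of length ≤ 4
  (B) (0|1)*1: '1' is rejected by the DFA but matches the regex → eliminated
  (C) 0(0|1)*: '0' is rejected by the DFA but matches the regex → eliminated
  (D) ((0|1)(0|1))*: ε is rejected by the DFA but matches the regex → eliminated
Only (A) (0|1)*01(0|1)* is consistent with the DFA.

Final answer: (A) (0|1)*01(0|1)*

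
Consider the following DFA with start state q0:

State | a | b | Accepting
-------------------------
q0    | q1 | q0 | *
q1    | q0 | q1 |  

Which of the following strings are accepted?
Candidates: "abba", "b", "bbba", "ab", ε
"abba": q0 → q1 → q1 → q1 → q0; q0 is accepting → accepted
"b": q0 → q0; q0 is accepting → accepted
"bbba": q0 → q0 → q0 → q0 → q1; q1 is not accepting → rejected
"ab": q0 → q1 → q1; q1 is not accepting → rejected
ε: q0; q0 is accepting → accepted

Final answer: "abba", "b", ε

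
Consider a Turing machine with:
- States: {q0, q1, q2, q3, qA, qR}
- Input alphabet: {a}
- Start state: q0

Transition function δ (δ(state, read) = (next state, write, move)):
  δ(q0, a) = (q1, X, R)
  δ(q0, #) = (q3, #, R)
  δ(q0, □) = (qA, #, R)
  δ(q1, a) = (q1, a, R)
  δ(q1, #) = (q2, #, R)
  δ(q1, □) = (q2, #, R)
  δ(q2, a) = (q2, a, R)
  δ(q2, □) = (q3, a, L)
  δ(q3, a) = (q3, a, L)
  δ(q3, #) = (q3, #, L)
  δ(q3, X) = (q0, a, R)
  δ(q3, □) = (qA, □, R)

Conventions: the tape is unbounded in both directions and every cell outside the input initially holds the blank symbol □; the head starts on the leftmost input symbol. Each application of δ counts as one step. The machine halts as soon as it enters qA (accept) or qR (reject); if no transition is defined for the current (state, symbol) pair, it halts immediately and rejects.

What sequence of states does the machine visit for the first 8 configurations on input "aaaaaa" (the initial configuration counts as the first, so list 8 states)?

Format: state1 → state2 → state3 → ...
Step 0: [q0]aaaaaa (head at position 0)
Step 1: δ(q0, a) = (q1, X, R)  ⊢  X[q1]aaaaa (head at position 1)
Step 2: δ(q1, a) = (q1, a, R)  ⊢  Xa[q1]aaaa (head at position 2)
Step 3: δ(q1, a) = (q1, a, R)  ⊢  Xaa[q1]aaa (head at position 3)
Step 4: δ(q1, a) = (q1, a, R)  ⊢  Xaaa[q1]aa (head at position 4)
Step 5: δ(q1, a) = (q1, a, R)  ⊢  Xaaaa[q1]a (head at position 5)
Step 6: δ(q1, a) = (q1, a, R)  ⊢  Xaaaaa[q1]□ (head at position 6)
Step 7: δ(q1, □) = (q2, #, R)  ⊢  Xaaaaa#[q2]□ (head at position 7)
Reading off the states of these 8 configurations: q0 → q1 → q1 → q1 → q1 → q1 → q1 → q2

Final answer: q0 → q1 → q1 → q1 → q1 → q1 → q1 → q2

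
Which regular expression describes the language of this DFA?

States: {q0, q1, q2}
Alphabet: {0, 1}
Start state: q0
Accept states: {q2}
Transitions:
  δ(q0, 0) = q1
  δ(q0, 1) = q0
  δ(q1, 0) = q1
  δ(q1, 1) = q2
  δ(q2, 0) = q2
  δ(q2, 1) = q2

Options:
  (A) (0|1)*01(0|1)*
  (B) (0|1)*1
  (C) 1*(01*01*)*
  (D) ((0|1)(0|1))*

Testing sample strings against the DFA:
  '1101' -> accepted
  '101' -> accepted
  '100' -> rejected
  '101' -> accepted
Checking each option for a counterexample:
  (A) (0|1)*01(0|1)*: agrees with the DFA on all strings of length ≤ 4
  (B) (0|1)*1: '1' is rejected by the DFA but matches the regex → eliminated
  (C) 1*(01*01*)*: ε is rejected by the DFA but matches the regex → eliminated
  (D) ((0|1)(0|1))*: ε is rejected by the DFA but matches the regex → eliminated
Only (A) (0|1)*01(0|1)* is consistent with the DFA.

Final answer: (A) (0|1)*01(0|1)*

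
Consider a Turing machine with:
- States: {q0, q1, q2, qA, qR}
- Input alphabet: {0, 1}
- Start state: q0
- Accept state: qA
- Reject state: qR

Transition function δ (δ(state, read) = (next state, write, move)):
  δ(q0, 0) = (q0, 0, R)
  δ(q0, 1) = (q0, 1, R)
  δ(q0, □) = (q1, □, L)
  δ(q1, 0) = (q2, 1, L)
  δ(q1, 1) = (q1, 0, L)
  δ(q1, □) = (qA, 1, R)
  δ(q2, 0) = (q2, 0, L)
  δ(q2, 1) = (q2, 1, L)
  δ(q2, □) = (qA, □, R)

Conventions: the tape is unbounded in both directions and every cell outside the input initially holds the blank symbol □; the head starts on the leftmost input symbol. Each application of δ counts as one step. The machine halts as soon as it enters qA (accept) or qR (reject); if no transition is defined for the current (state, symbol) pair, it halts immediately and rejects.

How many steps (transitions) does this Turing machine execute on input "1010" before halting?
Step 0: [q0]1010 (head at position 0)
Step 1: δ(q0, 1) = (q0, 1, R)  ⊢  1[q0]010 (head at position 1)
Step 2: δ(q0, 0) = (q0, 0, R)  ⊢  10[q0]10 (head at position 2)
Step 3: δ(q0, 1) = (q0, 1, R)  ⊢  101[q0]0 (head at position 3)
Step 4: δ(q0, 0) = (q0, 0, R)  ⊢  1010[q0]□ (head at position 4)
Step 5: δ(q0, □) = (q1, □, L)  ⊢  101[q1]0□ (head at position 3)
Step 6: δ(q1, 0) = (q2, 1, L)  ⊢  10[q2]11□ (head at position 2)
Step 7: δ(q2, 1) = (q2, 1, L)  ⊢  1[q2]011□ (head at position 1)
Step 8: δ(q2, 0) = (q2, 0, L)  ⊢  [q2]1011□ (head at position 0)
Step 9: δ(q2, 1) = (q2, 1, L)  ⊢  [q2]□1011□ (head at position -1)
Step 10: δ(q2, □) = (qA, □, R)  ⊢  □[qA]1011□ (head at position 0)
The machine is in qA, so it halts and accepts.
Number of transitions executed: 10.

Final answer: 10 steps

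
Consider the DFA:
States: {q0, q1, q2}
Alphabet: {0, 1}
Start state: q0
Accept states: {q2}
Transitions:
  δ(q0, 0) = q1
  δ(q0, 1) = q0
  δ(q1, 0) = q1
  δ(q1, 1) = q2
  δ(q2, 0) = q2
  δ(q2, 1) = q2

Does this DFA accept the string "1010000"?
Processing string "1010000":
  q0 --1--> q0
  q0 --0--> q1
  q1 --1--> q2
  q2 --0--> q2
  q2 --0--> q2
  q2 --0--> q2
  q2 --0--> q2
Final state: q2
Accept states: {q2}
q2 is an accept state, so the string is accepted.

Final answer: Yes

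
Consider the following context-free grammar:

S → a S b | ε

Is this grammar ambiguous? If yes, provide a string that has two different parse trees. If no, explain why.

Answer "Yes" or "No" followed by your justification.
At every step exactly one production applies: if the remaining string to generate is non-empty it starts with a and ends with b, forcing S → a S b; if it is empty, S → ε is forced. Hence each string a^n b^n has exactly one derivation (S → a S b applied n times, then S → ε) and one parse tree.

Final answer: No - the grammar is unambiguous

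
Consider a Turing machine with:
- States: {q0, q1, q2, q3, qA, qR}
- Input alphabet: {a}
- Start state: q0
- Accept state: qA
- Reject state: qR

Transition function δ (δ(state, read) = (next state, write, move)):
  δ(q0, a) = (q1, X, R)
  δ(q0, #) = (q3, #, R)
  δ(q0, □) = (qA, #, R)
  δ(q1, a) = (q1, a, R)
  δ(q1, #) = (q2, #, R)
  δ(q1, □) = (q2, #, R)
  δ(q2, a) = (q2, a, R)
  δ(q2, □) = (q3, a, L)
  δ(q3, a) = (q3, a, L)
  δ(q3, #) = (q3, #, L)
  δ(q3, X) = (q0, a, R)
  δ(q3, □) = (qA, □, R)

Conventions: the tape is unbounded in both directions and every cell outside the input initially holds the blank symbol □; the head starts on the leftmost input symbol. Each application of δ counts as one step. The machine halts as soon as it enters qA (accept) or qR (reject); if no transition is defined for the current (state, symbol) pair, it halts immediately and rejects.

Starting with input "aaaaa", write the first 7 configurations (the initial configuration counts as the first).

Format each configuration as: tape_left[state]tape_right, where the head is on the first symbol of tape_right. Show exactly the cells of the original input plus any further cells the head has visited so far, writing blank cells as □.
Step 0: [q0]aaaaa (head at position 0)
Step 1: δ(q0, a) = (q1, X, R)  ⊢  X[q1]aaaa (head at position 1)
Step 2: δ(q1, a) = (q1, a, R)  ⊢  Xa[q1]aaa (head at position 2)
Step 3: δ(q1, a) = (q1, a, R)  ⊢  Xaa[q1]aa (head at position 3)
Step 4: δ(q1, a) = (q1, a, R)  ⊢  Xaaa[q1]a (head at position 4)
Step 5: δ(q1, a) = (q1, a, R)  ⊢  Xaaaa[q1]□ (head at position 5)
Step 6: δ(q1, □) = (q2, #, R)  ⊢  Xaaaa#[q2]□ (head at position 6)

Final answer: [q0]aaaaa ⊢ X[q1]aaaa ⊢ Xa[q1]aaa ⊢ Xaa[q1]aa ⊢ Xaaa[q1]a ⊢ Xaaaa[q1]□ ⊢ Xaaaa#[q2]□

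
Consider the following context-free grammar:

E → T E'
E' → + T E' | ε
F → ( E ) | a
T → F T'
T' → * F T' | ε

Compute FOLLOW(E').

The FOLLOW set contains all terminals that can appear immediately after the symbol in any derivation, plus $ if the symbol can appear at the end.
Useful FIRST sets: FIRST(E') = {+, ε}, FIRST(T') = {*, ε} (both E' and T' are nullable).
FOLLOW(E): E is the start symbol → $; E appears in F → ( E ) followed by ')' → FOLLOW(E) = {), $}.
FOLLOW(E'): E' appears at the right end of E → T E' and of E' → + T E', so FOLLOW(E') ⊇ FOLLOW(E) (the second occurrence adds nothing new). FOLLOW(E') = {), $}.

Final answer: {$, )}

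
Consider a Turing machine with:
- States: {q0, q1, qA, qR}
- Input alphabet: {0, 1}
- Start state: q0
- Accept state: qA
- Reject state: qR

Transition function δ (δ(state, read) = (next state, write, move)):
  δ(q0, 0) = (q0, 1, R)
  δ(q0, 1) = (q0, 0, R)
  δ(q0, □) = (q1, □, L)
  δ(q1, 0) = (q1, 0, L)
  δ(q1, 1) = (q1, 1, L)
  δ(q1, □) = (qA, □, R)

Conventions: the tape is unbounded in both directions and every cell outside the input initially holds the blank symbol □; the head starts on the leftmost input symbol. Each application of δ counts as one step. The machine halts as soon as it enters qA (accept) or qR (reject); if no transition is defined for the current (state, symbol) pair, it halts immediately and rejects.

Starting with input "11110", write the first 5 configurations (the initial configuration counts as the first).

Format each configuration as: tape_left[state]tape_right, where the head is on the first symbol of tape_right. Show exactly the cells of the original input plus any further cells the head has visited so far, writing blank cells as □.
Step 0: [q0]11110 (head at position 0)
Step 1: δ(q0, 1) = (q0, 0, R)  ⊢  0[q0]1110 (head at position 1)
Step 2: δ(q0, 1) = (q0, 0, R)  ⊢  00[q0]110 (head at position 2)
Step 3: δ(q0, 1) = (q0, 0, R)  ⊢  000[q0]10 (head at position 3)
Step 4: δ(q0, 1) = (q0, 0, R)  ⊢  0000[q0]0 (head at position 4)

Final answer: [q0]11110 ⊢ 0[q0]1110 ⊢ 00[q0]110 ⊢ 000[q0]10 ⊢ 0000[q0]0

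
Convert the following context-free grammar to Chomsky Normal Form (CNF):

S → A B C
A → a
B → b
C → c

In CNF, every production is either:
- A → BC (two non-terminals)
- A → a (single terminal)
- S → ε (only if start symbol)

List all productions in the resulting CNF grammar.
The grammar has no ε-productions or unit productions to eliminate.
A → a is already in CNF (single terminal) – keep it.
B → b is already in CNF (single terminal) – keep it.
C → c is already in CNF (single terminal) – keep it.
S → A B C has 3 symbols on the right: break it into binary productions S → A X0, X0 → B C.
Resulting CNF grammar (5 productions): A → a; B → b; C → c; S → A X0; X0 → B C

Final answer: A → a; B → b; C → c; S → A X0; X0 → B C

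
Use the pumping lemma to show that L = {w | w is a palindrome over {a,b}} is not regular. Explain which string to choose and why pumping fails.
Language: L = {w | w is a palindrome over {a,b}} (strings that read the same forwards and backwards)
Step 1: Assume for contradiction that L is regular, with pumping length p.
Step 2: Choose s = a^p b a^p. Then s ∈ L (it reads the same forwards and backwards) and |s| ≥ p.
Step 3: Consider any decomposition s = xyz with |xy| ≤ p and |y| > 0. Since |xy| ≤ p and the first p symbols of s are all a's, y = a^k for some k with 1 ≤ k ≤ p.
Step 4: Pumping up (i = 2): xy²z = a^(p+k) b a^p. Its reverse is a^p b a^(p+k) ≠ a^(p+k) b a^p (the single b is no longer in the middle), so xy²z is not a palindrome and xy²z ∉ L.
This contradicts the pumping lemma, so L is not regular.

Final answer: Choose s = a^p b a^p. Since |xy| ≤ p, y = a^k with k ≥ 1. Then xy²z = a^(p+k) b a^p is not a palindrome, so ∉ L.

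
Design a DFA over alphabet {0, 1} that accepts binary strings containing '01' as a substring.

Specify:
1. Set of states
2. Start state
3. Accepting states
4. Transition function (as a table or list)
One valid DFA (any DFA recognizing the same language is acceptable):
States: {q0, q1, q2}
Start: q0
Accepting: {q2}
Transitions (accepting states marked with *):
State | 0 | 1 | Accepting
-------------------------
q0    | q1 | q0 |  
q1    | q1 | q2 |  
q2    | q2 | q2 | *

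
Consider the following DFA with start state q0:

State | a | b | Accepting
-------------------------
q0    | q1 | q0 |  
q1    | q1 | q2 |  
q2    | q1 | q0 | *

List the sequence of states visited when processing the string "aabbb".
q0 → q1 → q1 → q2 → q0 → q0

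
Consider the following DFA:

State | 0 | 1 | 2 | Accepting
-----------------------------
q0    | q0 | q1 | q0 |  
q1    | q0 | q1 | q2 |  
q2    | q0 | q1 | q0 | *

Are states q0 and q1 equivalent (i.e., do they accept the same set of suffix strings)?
Try the suffix "2".
From q0: q0 → q0 — not accepting.
From q1: q1 → q2 — accepting.
The two states disagree on this suffix, so they are not equivalent.

Final answer: No. Distinguishing string: "2" - accepted from q1 but not from q0.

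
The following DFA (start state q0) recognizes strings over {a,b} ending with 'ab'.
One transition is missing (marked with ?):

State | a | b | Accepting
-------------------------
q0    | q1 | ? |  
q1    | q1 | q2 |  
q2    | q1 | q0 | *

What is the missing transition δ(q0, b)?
q0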